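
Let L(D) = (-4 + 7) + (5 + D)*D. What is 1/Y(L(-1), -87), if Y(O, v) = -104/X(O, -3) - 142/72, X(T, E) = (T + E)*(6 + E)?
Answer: 36/241 ≈ 0.14938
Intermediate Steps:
X(T, E) = (6 + E)*(E + T) (X(T, E) = (E + T)*(6 + E) = (6 + E)*(E + T))
L(D) = 3 + D*(5 + D)
Y(O, v) = -71/36 - 104/(-9 + 3*O) (Y(O, v) = -104/((-3)² + 6*(-3) + 6*O - 3*O) - 142/72 = -104/(9 - 18 + 6*O - 3*O) - 142*1/72 = -104/(-9 + 3*O) - 71/36 = -71/36 - 104/(-9 + 3*O))
1/Y(L(-1), -87) = 1/((-1035 - 71*(3 + (-1)² + 5*(-1)))/(36*(-3 + (3 + (-1)² + 5*(-1))))) = 1/((-1035 - 71*(3 + 1 - 5))/(36*(-3 + (3 + 1 - 5)))) = 1/((-1035 - 71*(-1))/(36*(-3 - 1))) = 1/((1/36)*(-1035 + 71)/(-4)) = 1/((1/36)*(-¼)*(-964)) = 1/(241/36) = 36/241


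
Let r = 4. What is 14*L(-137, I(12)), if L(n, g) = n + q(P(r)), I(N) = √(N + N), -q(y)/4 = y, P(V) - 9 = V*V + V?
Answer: -3542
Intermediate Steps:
P(V) = 9 + V + V² (P(V) = 9 + (V*V + V) = 9 + (V² + V) = 9 + (V + V²) = 9 + V + V²)
q(y) = -4*y
I(N) = √2*√N (I(N) = √(2*N) = √2*√N)
L(n, g) = -116 + n (L(n, g) = n - 4*(9 + 4 + 4²) = n - 4*(9 + 4 + 16) = n - 4*29 = n - 116 = -116 + n)
14*L(-137, I(12)) = 14*(-116 - 137) = 14*(-253) = -3542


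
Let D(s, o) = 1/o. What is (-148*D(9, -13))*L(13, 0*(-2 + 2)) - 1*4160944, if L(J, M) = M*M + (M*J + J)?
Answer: -4160796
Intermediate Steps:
L(J, M) = J + M² + J*M (L(J, M) = M² + (J*M + J) = M² + (J + J*M) = J + M² + J*M)
(-148*D(9, -13))*L(13, 0*(-2 + 2)) - 1*4160944 = (-148/(-13))*(13 + (0*(-2 + 2))² + 13*(0*(-2 + 2))) - 1*4160944 = (-148*(-1/13))*(13 + (0*0)² + 13*(0*0)) - 4160944 = 148*(13 + 0² + 13*0)/13 - 4160944 = 148*(13 + 0 + 0)/13 - 4160944 = (148/13)*13 - 4160944 = 148 - 4160944 = -4160796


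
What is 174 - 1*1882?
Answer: -1708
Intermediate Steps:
174 - 1*1882 = 174 - 1882 = -1708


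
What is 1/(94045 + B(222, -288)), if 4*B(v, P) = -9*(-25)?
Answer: 4/376405 ≈ 1.0627e-5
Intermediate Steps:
B(v, P) = 225/4 (B(v, P) = (-9*(-25))/4 = (¼)*225 = 225/4)
1/(94045 + B(222, -288)) = 1/(94045 + 225/4) = 1/(376405/4) = 4/376405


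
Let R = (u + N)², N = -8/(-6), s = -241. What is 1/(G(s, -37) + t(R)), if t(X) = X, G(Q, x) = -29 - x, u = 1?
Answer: 9/121 ≈ 0.074380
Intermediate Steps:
N = 4/3 (N = -8*(-⅙) = 4/3 ≈ 1.3333)
R = 49/9 (R = (1 + 4/3)² = (7/3)² = 49/9 ≈ 5.4444)
1/(G(s, -37) + t(R)) = 1/((-29 - 1*(-37)) + 49/9) = 1/((-29 + 37) + 49/9) = 1/(8 + 49/9) = 1/(121/9) = 9/121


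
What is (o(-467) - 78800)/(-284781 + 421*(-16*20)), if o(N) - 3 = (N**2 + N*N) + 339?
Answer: -357720/419501 ≈ -0.85273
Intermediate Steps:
o(N) = 342 + 2*N**2 (o(N) = 3 + ((N**2 + N*N) + 339) = 3 + ((N**2 + N**2) + 339) = 3 + (2*N**2 + 339) = 3 + (339 + 2*N**2) = 342 + 2*N**2)
(o(-467) - 78800)/(-284781 + 421*(-16*20)) = ((342 + 2*(-467)**2) - 78800)/(-284781 + 421*(-16*20)) = ((342 + 2*218089) - 78800)/(-284781 + 421*(-320)) = ((342 + 436178) - 78800)/(-284781 - 134720) = (436520 - 78800)/(-419501) = 357720*(-1/419501) = -357720/419501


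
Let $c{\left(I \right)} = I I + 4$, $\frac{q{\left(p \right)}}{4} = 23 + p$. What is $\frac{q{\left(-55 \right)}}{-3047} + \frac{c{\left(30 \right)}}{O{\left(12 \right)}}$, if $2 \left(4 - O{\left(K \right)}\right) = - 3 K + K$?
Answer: $\frac{344567}{6094} \approx 56.542$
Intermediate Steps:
$q{\left(p \right)} = 92 + 4 p$ ($q{\left(p \right)} = 4 \left(23 + p\right) = 92 + 4 p$)
$O{\left(K \right)} = 4 + K$ ($O{\left(K \right)} = 4 - \frac{- 3 K + K}{2} = 4 - \frac{\left(-2\right) K}{2} = 4 + K$)
$c{\left(I \right)} = 4 + I^{2}$ ($c{\left(I \right)} = I^{2} + 4 = 4 + I^{2}$)
$\frac{q{\left(-55 \right)}}{-3047} + \frac{c{\left(30 \right)}}{O{\left(12 \right)}} = \frac{92 + 4 \left(-55\right)}{-3047} + \frac{4 + 30^{2}}{4 + 12} = \left(92 - 220\right) \left(- \frac{1}{3047}\right) + \frac{4 + 900}{16} = \left(-128\right) \left(- \frac{1}{3047}\right) + 904 \cdot \frac{1}{16} = \frac{128}{3047} + \frac{113}{2} = \frac{344567}{6094}$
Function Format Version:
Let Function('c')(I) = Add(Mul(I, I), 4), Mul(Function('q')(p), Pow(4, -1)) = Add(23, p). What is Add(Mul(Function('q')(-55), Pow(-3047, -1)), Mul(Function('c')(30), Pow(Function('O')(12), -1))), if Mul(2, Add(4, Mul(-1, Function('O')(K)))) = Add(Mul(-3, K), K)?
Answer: Rational(344567, 6094) ≈ 56.542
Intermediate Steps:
Function('q')(p) = Add(92, Mul(4, p)) (Function('q')(p) = Mul(4, Add(23, p)) = Add(92, Mul(4, p)))
Function('O')(K) = Add(4, K) (Function('O')(K) = Add(4, Mul(Rational(-1, 2), Add(Mul(-3, K), K))) = Add(4, Mul(Rational(-1, 2), Mul(-2, K))) = Add(4, K))
Function('c')(I) = Add(4, Pow(I, 2)) (Function('c')(I) = Add(Pow(I, 2), 4) = Add(4, Pow(I, 2)))
Add(Mul(Function('q')(-55), Pow(-3047, -1)), Mul(Function('c')(30), Pow(Function('O')(12), -1))) = Add(Mul(Add(92, Mul(4, -55)), Pow(-3047, -1)), Mul(Add(4, Pow(30, 2)), Pow(Add(4, 12), -1))) = Add(Mul(Add(92, -220), Rational(-1, 3047)), Mul(Add(4, 900), Pow(16, -1))) = Add(Mul(-128, Rational(-1, 3047)), Mul(904, Rational(1, 16))) = Add(Rational(128, 3047), Rational(113, 2)) = Rational(344567, 6094)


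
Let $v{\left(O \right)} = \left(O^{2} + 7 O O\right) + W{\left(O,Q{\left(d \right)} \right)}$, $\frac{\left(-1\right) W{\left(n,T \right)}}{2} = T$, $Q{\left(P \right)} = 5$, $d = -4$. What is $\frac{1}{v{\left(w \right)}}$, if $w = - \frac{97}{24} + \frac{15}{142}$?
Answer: $\frac{362952}{41354329} \approx 0.0087766$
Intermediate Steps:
$W{\left(n,T \right)} = - 2 T$
$w = - \frac{6707}{1704}$ ($w = \left(-97\right) \frac{1}{24} + 15 \cdot \frac{1}{142} = - \frac{97}{24} + \frac{15}{142} = - \frac{6707}{1704} \approx -3.936$)
$v{\left(O \right)} = -10 + 8 O^{2}$ ($v{\left(O \right)} = \left(O^{2} + 7 O O\right) - 10 = \left(O^{2} + 7 O^{2}\right) - 10 = 8 O^{2} - 10 = -10 + 8 O^{2}$)
$\frac{1}{v{\left(w \right)}} = \frac{1}{-10 + 8 \left(- \frac{6707}{1704}\right)^{2}} = \frac{1}{-10 + 8 \cdot \frac{44983849}{2903616}} = \frac{1}{-10 + \frac{44983849}{362952}} = \frac{1}{\frac{41354329}{362952}} = \frac{362952}{41354329}$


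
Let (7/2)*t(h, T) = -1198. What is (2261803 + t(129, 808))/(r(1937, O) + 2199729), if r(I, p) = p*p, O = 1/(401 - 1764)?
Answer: 29408901268025/28606118412214 ≈ 1.0281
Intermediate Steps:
t(h, T) = -2396/7 (t(h, T) = (2/7)*(-1198) = -2396/7)
O = -1/1363 (O = 1/(-1363) = -1/1363 ≈ -0.00073368)
r(I, p) = p**2
(2261803 + t(129, 808))/(r(1937, O) + 2199729) = (2261803 - 2396/7)/((-1/1363)**2 + 2199729) = 15830225/(7*(1/1857769 + 2199729)) = 15830225/(7*(4086588344602/1857769)) = (15830225/7)*(1857769/4086588344602) = 29408901268025/28606118412214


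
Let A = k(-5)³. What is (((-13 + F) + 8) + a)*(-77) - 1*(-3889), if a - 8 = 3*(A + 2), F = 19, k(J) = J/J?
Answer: 1502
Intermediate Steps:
k(J) = 1
A = 1 (A = 1³ = 1)
a = 17 (a = 8 + 3*(1 + 2) = 8 + 3*3 = 8 + 9 = 17)
(((-13 + F) + 8) + a)*(-77) - 1*(-3889) = (((-13 + 19) + 8) + 17)*(-77) - 1*(-3889) = ((6 + 8) + 17)*(-77) + 3889 = (14 + 17)*(-77) + 3889 = 31*(-77) + 3889 = -2387 + 3889 = 1502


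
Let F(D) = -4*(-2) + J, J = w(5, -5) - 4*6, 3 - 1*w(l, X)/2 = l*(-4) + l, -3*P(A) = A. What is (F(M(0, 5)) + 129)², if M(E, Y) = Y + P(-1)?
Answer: 22201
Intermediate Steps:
P(A) = -A/3
w(l, X) = 6 + 6*l (w(l, X) = 6 - 2*(l*(-4) + l) = 6 - 2*(-4*l + l) = 6 - (-6)*l = 6 + 6*l)
J = 12 (J = (6 + 6*5) - 4*6 = (6 + 30) - 24 = 36 - 24 = 12)
M(E, Y) = ⅓ + Y (M(E, Y) = Y - ⅓*(-1) = Y + ⅓ = ⅓ + Y)
F(D) = 20 (F(D) = -4*(-2) + 12 = 8 + 12 = 20)
(F(M(0, 5)) + 129)² = (20 + 129)² = 149² = 22201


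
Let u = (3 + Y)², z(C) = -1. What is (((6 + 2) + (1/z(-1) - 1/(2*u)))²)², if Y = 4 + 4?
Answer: 8215383330001/3429742096 ≈ 2395.3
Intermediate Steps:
Y = 8
u = 121 (u = (3 + 8)² = 11² = 121)
(((6 + 2) + (1/z(-1) - 1/(2*u)))²)² = (((6 + 2) + (1/(-1) - 1/(2*121)))²)² = ((8 + (1*(-1) - 1/242))²)² = ((8 + (-1 - 1*1/242))²)² = ((8 + (-1 - 1/242))²)² = ((8 - 243/242)²)² = ((1693/242)²)² = (2866249/58564)² = 8215383330001/3429742096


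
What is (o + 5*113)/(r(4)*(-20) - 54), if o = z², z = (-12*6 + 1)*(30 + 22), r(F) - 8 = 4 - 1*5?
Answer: -13631429/194 ≈ -70265.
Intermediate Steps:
r(F) = 7 (r(F) = 8 + (4 - 1*5) = 8 + (4 - 5) = 8 - 1 = 7)
z = -3692 (z = (-72 + 1)*52 = -71*52 = -3692)
o = 13630864 (o = (-3692)² = 13630864)
(o + 5*113)/(r(4)*(-20) - 54) = (13630864 + 5*113)/(7*(-20) - 54) = (13630864 + 565)/(-140 - 54) = 13631429/(-194) = 13631429*(-1/194) = -13631429/194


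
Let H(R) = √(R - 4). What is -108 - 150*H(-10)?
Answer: -108 - 150*I*√14 ≈ -108.0 - 561.25*I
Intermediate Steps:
H(R) = √(-4 + R)
-108 - 150*H(-10) = -108 - 150*√(-4 - 10) = -108 - 150*I*√14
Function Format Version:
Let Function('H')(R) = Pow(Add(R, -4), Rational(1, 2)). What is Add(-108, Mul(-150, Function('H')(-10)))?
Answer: Add(-108, Mul(-150, I, Pow(14, Rational(1, 2)))) ≈ Add(-108.00, Mul(-561.25, I))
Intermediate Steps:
Function('H')(R) = Pow(Add(-4, R), Rational(1, 2))
Add(-108, Mul(-150, Function('H')(-10))) = Add(-108, Mul(-150, Pow(Add(-4, -10), Rational(1, 2)))) = Add(-108, Mul(-150, Pow(-14, Rational(1, 2)))) = Add(-108, Mul(-150, Mul(I, Pow(14, Rational(1, 2))))) = Add(-108, Mul(-150, I, Pow(14, Rational(1, 2))))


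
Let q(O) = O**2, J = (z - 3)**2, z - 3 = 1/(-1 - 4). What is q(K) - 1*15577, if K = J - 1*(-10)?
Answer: -9672624/625 ≈ -15476.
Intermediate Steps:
z = 14/5 (z = 3 + 1/(-1 - 4) = 3 + 1/(-5) = 3 - 1/5 = 14/5 ≈ 2.8000)
J = 1/25 (J = (14/5 - 3)**2 = (-1/5)**2 = 1/25 ≈ 0.040000)
K = 251/25 (K = 1/25 - 1*(-10) = 1/25 + 10 = 251/25 ≈ 10.040)
q(K) - 1*15577 = (251/25)**2 - 1*15577 = 63001/625 - 15577 = -9672624/625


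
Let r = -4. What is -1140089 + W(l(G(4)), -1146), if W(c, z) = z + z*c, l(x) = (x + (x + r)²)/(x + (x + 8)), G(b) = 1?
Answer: -1142381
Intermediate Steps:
l(x) = (x + (-4 + x)²)/(8 + 2*x) (l(x) = (x + (x - 4)²)/(x + (x + 8)) = (x + (-4 + x)²)/(x + (8 + x)) = (x + (-4 + x)²)/(8 + 2*x))
W(c, z) = z + c*z
-1140089 + W(l(G(4)), -1146) = -1140089 - 1146*(1 + (1 + (-4 + 1)²)/(2*(4 + 1))) = -1140089 - 1146*(1 + (½)*(1 + (-3)²)/5) = -1140089 - 1146*(1 + (½)*(⅕)*(1 + 9)) = -1140089 - 1146*(1 + (½)*(⅕)*10) = -1140089 - 1146*(1 + 1) = -1140089 - 1146*2 = -1140089 - 2292 = -1142381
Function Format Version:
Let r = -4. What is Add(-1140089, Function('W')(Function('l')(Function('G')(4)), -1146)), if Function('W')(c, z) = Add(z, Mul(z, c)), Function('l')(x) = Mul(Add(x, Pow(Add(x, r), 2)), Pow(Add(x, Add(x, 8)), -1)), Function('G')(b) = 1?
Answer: -1142381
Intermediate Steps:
Function('l')(x) = Mul(Pow(Add(8, Mul(2, x)), -1), Add(x, Pow(Add(-4, x), 2))) (Function('l')(x) = Mul(Add(x, Pow(Add(x, -4), 2)), Pow(Add(x, Add(x, 8)), -1)) = Mul(Add(x, Pow(Add(-4, x), 2)), Pow(Add(x, Add(8, x)), -1)) = Mul(Add(x, Pow(Add(-4, x), 2)), Pow(Add(8, Mul(2, x)), -1)) = Mul(Pow(Add(8, Mul(2, x)), -1), Add(x, Pow(Add(-4, x), 2))))
Function('W')(c, z) = Add(z, Mul(c, z))
Add(-1140089, Function('W')(Function('l')(Function('G')(4)), -1146)) = Add(-1140089, Mul(-1146, Add(1, Mul(Rational(1, 2), Pow(Add(4, 1), -1), Add(1, Pow(Add(-4, 1), 2)))))) = Add(-1140089, Mul(-1146, Add(1, Mul(Rational(1, 2), Pow(5, -1), Add(1, Pow(-3, 2)))))) = Add(-1140089, Mul(-1146, Add(1, Mul(Rational(1, 2), Rational(1, 5), Add(1, 9))))) = Add(-1140089, Mul(-1146, Add(1, Mul(Rational(1, 2), Rational(1, 5), 10)))) = Add(-1140089, Mul(-1146, Add(1, 1))) = Add(-1140089, Mul(-1146, 2)) = Add(-1140089, -2292) = -1142381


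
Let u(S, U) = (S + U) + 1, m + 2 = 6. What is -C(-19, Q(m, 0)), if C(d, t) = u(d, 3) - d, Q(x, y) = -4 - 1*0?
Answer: -4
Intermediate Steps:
m = 4 (m = -2 + 6 = 4)
Q(x, y) = -4 (Q(x, y) = -4 + 0 = -4)
u(S, U) = 1 + S + U
C(d, t) = 4 (C(d, t) = (1 + d + 3) - d = (4 + d) - d = 4)
-C(-19, Q(m, 0)) = -1*4 = -4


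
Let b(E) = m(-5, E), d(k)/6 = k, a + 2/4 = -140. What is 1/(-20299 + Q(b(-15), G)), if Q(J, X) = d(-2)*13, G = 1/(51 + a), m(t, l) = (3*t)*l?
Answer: -1/20455 ≈ -4.8888e-5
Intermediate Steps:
a = -281/2 (a = -½ - 140 = -281/2 ≈ -140.50)
d(k) = 6*k
m(t, l) = 3*l*t
b(E) = -15*E (b(E) = 3*E*(-5) = -15*E)
G = -2/179 (G = 1/(51 - 281/2) = 1/(-179/2) = -2/179 ≈ -0.011173)
Q(J, X) = -156 (Q(J, X) = (6*(-2))*13 = -12*13 = -156)
1/(-20299 + Q(b(-15), G)) = 1/(-20299 - 156) = 1/(-20455) = -1/20455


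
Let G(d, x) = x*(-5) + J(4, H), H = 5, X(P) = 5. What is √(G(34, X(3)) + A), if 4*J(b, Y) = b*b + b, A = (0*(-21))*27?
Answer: 2*I*√5 ≈ 4.4721*I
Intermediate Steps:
A = 0 (A = 0*27 = 0)
J(b, Y) = b/4 + b²/4 (J(b, Y) = (b*b + b)/4 = (b² + b)/4 = (b + b²)/4 = b/4 + b²/4)
G(d, x) = 5 - 5*x (G(d, x) = x*(-5) + (¼)*4*(1 + 4) = -5*x + (¼)*4*5 = -5*x + 5 = 5 - 5*x)
√(G(34, X(3)) + A) = √((5 - 5*5) + 0) = √((5 - 25) + 0) = √(-20 + 0) = √(-20) = 2*I*√5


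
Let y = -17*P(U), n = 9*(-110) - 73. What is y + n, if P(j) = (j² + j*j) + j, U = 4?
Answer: -1675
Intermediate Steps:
n = -1063 (n = -990 - 73 = -1063)
P(j) = j + 2*j² (P(j) = (j² + j²) + j = 2*j² + j = j + 2*j²)
y = -612 (y = -68*(1 + 2*4) = -68*(1 + 8) = -68*9 = -17*36 = -612)
y + n = -612 - 1063 = -1675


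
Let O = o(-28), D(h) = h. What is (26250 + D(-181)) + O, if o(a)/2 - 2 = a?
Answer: 26017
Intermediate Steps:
o(a) = 4 + 2*a
O = -52 (O = 4 + 2*(-28) = 4 - 56 = -52)
(26250 + D(-181)) + O = (26250 - 181) - 52 = 26069 - 52 = 26017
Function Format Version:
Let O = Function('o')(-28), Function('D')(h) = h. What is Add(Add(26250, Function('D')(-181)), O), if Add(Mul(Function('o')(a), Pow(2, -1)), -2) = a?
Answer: 26017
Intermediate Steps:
Function('o')(a) = Add(4, Mul(2, a))
O = -52 (O = Add(4, Mul(2, -28)) = Add(4, -56) = -52)
Add(Add(26250, Function('D')(-181)), O) = Add(Add(26250, -181), -52) = Add(26069, -52) = 26017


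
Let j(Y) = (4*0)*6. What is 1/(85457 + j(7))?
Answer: 1/85457 ≈ 1.1702e-5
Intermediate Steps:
j(Y) = 0 (j(Y) = 0*6 = 0)
1/(85457 + j(7)) = 1/(85457 + 0) = 1/85457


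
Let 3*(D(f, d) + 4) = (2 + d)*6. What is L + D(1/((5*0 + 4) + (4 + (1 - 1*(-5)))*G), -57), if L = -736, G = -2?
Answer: -850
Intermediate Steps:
D(f, d) = 2*d (D(f, d) = -4 + ((2 + d)*6)/3 = -4 + (12 + 6*d)/3 = -4 + (4 + 2*d) = 2*d)
L + D(1/((5*0 + 4) + (4 + (1 - 1*(-5)))*G), -57) = -736 + 2*(-57) = -736 - 114 = -850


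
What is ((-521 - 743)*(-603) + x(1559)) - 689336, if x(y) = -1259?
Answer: 71597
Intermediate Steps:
((-521 - 743)*(-603) + x(1559)) - 689336 = ((-521 - 743)*(-603) - 1259) - 689336 = (-1264*(-603) - 1259) - 689336 = (762192 - 1259) - 689336 = 760933 - 689336 = 71597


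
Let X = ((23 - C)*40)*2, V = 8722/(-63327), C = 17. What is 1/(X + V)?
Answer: 63327/30388238 ≈ 0.0020839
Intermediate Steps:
V = -8722/63327 (V = 8722*(-1/63327) = -8722/63327 ≈ -0.13773)
X = 480 (X = ((23 - 1*17)*40)*2 = ((23 - 17)*40)*2 = (6*40)*2 = 240*2 = 480)
1/(X + V) = 1/(480 - 8722/63327) = 1/(30388238/63327) = 63327/30388238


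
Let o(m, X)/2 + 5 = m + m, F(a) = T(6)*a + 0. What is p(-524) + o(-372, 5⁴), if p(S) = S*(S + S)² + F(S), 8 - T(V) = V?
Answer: -575513842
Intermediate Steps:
T(V) = 8 - V
F(a) = 2*a (F(a) = (8 - 1*6)*a + 0 = (8 - 6)*a + 0 = 2*a + 0 = 2*a)
o(m, X) = -10 + 4*m (o(m, X) = -10 + 2*(m + m) = -10 + 2*(2*m) = -10 + 4*m)
p(S) = 2*S + 4*S³ (p(S) = S*(S + S)² + 2*S = S*(2*S)² + 2*S = S*(4*S²) + 2*S = 4*S³ + 2*S = 2*S + 4*S³)
p(-524) + o(-372, 5⁴) = (2*(-524) + 4*(-524)³) + (-10 + 4*(-372)) = (-1048 + 4*(-143877824)) + (-10 - 1488) = (-1048 - 575511296) - 1498 = -575512344 - 1498 = -575513842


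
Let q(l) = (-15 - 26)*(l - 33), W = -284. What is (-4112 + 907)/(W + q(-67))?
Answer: -3205/3816 ≈ -0.83988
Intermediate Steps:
q(l) = 1353 - 41*l (q(l) = -41*(-33 + l) = 1353 - 41*l)
(-4112 + 907)/(W + q(-67)) = (-4112 + 907)/(-284 + (1353 - 41*(-67))) = -3205/(-284 + (1353 + 2747)) = -3205/(-284 + 4100) = -3205/3816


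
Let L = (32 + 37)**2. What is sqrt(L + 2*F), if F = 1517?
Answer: sqrt(7795) ≈ 88.289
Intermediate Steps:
L = 4761 (L = 69**2 = 4761)
sqrt(L + 2*F) = sqrt(4761 + 2*1517) = sqrt(4761 + 3034) = sqrt(7795)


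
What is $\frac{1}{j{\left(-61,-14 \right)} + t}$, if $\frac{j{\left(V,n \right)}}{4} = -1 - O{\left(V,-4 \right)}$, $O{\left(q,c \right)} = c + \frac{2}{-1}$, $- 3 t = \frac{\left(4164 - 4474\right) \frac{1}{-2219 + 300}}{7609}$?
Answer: $\frac{43805013}{876099950} \approx 0.05$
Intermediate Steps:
$t = - \frac{310}{43805013}$ ($t = - \frac{\frac{4164 - 4474}{-2219 + 300} \cdot \frac{1}{7609}}{3} = - \frac{- \frac{310}{-1919} \cdot \frac{1}{7609}}{3} = - \frac{\left(-310\right) \left(- \frac{1}{1919}\right) \frac{1}{7609}}{3} = - \frac{\frac{310}{1919} \cdot \frac{1}{7609}}{3} = \left(- \frac{1}{3}\right) \frac{310}{14601671} = - \frac{310}{43805013} \approx -7.0768 \cdot 10^{-6}$)
$O{\left(q,c \right)} = -2 + c$ ($O{\left(q,c \right)} = c + 2 \left(-1\right) = c - 2 = -2 + c$)
$j{\left(V,n \right)} = 20$ ($j{\left(V,n \right)} = 4 \left(-1 - \left(-2 - 4\right)\right) = 4 \left(-1 - -6\right) = 4 \left(-1 + 6\right) = 4 \cdot 5 = 20$)
$\frac{1}{j{\left(-61,-14 \right)} + t} = \frac{1}{20 - \frac{310}{43805013}} = \frac{1}{\frac{876099950}{43805013}} = \frac{43805013}{876099950}$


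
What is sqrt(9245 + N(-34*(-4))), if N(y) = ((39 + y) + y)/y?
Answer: sqrt(42759454)/68 ≈ 96.163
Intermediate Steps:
N(y) = (39 + 2*y)/y
sqrt(9245 + N(-34*(-4))) = sqrt(9245 + (2 + 39/((-34*(-4))))) = sqrt(9245 + (2 + 39/136)) = sqrt(9245 + 311/136) = sqrt(1257631/136) = sqrt(42759454)/68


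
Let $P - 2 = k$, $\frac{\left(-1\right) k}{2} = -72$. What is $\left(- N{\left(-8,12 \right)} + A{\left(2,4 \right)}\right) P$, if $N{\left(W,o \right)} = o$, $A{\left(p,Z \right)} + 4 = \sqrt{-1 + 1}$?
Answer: $-2336$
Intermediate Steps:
$A{\left(p,Z \right)} = -4$ ($A{\left(p,Z \right)} = -4 + \sqrt{-1 + 1} = -4 + \sqrt{0} = -4 + 0 = -4$)
$k = 144$ ($k = \left(-2\right) \left(-72\right) = 144$)
$P = 146$ ($P = 2 + 144 = 146$)
$\left(- N{\left(-8,12 \right)} + A{\left(2,4 \right)}\right) P = \left(\left(-1\right) 12 - 4\right) 146 = \left(-12 - 4\right) 146 = \left(-16\right) 146 = -2336$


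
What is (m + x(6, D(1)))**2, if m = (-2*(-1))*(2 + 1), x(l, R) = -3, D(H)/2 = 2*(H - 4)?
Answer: 9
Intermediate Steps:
D(H) = -16 + 4*H (D(H) = 2*(2*(H - 4)) = 2*(2*(-4 + H)) = 2*(-8 + 2*H) = -16 + 4*H)
m = 6 (m = 2*3 = 6)
(m + x(6, D(1)))**2 = (6 - 3)**2 = 3**2 = 9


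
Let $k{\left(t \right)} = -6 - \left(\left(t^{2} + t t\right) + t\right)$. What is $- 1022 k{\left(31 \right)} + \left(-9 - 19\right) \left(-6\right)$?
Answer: $2002266$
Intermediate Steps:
$k{\left(t \right)} = -6 - t - 2 t^{2}$ ($k{\left(t \right)} = -6 - \left(\left(t^{2} + t^{2}\right) + t\right) = -6 - \left(2 t^{2} + t\right) = -6 - \left(t + 2 t^{2}\right) = -6 - t - 2 t^{2}$)
$- 1022 k{\left(31 \right)} + \left(-9 - 19\right) \left(-6\right) = - 1022 \left(-6 - 31 - 2 \cdot 31^{2}\right) + \left(-9 - 19\right) \left(-6\right) = - 1022 \left(-6 - 31 - 1922\right) - -168 = - 1022 \left(-6 - 31 - 1922\right) + 168 = \left(-1022\right) \left(-1959\right) + 168 = 2002098 + 168 = 2002266$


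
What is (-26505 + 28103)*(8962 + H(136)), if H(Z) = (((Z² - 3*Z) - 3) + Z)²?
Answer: 530558057194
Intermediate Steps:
H(Z) = (-3 + Z² - 2*Z)² (H(Z) = ((-3 + Z² - 3*Z) + Z)² = (-3 + Z² - 2*Z)²)
(-26505 + 28103)*(8962 + H(136)) = (-26505 + 28103)*(8962 + (3 - 1*136² + 2*136)²) = 1598*(8962 + (3 - 1*18496 + 272)²) = 1598*(8962 + (3 - 18496 + 272)²) = 1598*(8962 + (-18221)²) = 1598*(8962 + 332004841) = 1598*332013803 = 530558057194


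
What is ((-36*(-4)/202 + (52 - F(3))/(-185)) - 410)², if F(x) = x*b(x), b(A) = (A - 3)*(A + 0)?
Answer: 58565072339524/349129225 ≈ 1.6775e+5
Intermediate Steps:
b(A) = A*(-3 + A) (b(A) = (-3 + A)*A = A*(-3 + A))
F(x) = x²*(-3 + x) (F(x) = x*(x*(-3 + x)) = x²*(-3 + x))
((-36*(-4)/202 + (52 - F(3))/(-185)) - 410)² = ((-36*(-4)/202 + (52 - 3²*(-3 + 3))/(-185)) - 410)² = ((144*(1/202) + (52 - 9*0)*(-1/185)) - 410)² = ((72/101 + (52 - 1*0)*(-1/185)) - 410)² = ((72/101 + (52 + 0)*(-1/185)) - 410)² = ((72/101 + 52*(-1/185)) - 410)² = ((72/101 - 52/185) - 410)² = (8068/18685 - 410)² = (-7652782/18685)² = 58565072339524/349129225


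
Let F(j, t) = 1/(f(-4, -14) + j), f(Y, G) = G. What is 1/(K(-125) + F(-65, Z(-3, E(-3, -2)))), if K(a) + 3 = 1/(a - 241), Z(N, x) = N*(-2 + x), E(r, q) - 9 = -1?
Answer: -28914/87187 ≈ -0.33163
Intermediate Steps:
E(r, q) = 8 (E(r, q) = 9 - 1 = 8)
K(a) = -3 + 1/(-241 + a) (K(a) = -3 + 1/(a - 241) = -3 + 1/(-241 + a))
F(j, t) = 1/(-14 + j)
1/(K(-125) + F(-65, Z(-3, E(-3, -2)))) = 1/((724 - 3*(-125))/(-241 - 125) + 1/(-14 - 65)) = 1/((724 + 375)/(-366) + 1/(-79)) = 1/(-1/366*1099 - 1/79) = 1/(-1099/366 - 1/79) = 1/(-87187/28914) = -28914/87187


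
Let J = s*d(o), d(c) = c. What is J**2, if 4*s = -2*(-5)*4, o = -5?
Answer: 2500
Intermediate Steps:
s = 10 (s = (-2*(-5)*4)/4 = (10*4)/4 = (1/4)*40 = 10)
J = -50 (J = 10*(-5) = -50)
J**2 = (-50)**2 = 2500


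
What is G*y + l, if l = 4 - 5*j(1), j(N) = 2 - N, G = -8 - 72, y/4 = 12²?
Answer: -46081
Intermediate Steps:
y = 576 (y = 4*12² = 4*144 = 576)
G = -80
l = -1 (l = 4 - 5*(2 - 1*1) = 4 - 5*(2 - 1) = 4 - 5*1 = 4 - 5 = -1)
G*y + l = -80*576 - 1 = -46080 - 1 = -46081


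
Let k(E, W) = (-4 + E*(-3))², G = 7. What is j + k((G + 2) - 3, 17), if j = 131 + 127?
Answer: 742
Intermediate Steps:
k(E, W) = (-4 - 3*E)²
j = 258
j + k((G + 2) - 3, 17) = 258 + (4 + 3*((7 + 2) - 3))² = 258 + (4 + 3*(9 - 3))² = 258 + (4 + 3*6)² = 258 + (4 + 18)² = 258 + 22² = 258 + 484 = 742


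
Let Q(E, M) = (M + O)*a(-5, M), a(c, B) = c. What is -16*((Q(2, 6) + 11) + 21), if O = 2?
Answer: 128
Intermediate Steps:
Q(E, M) = -10 - 5*M (Q(E, M) = (M + 2)*(-5) = (2 + M)*(-5) = -10 - 5*M)
-16*((Q(2, 6) + 11) + 21) = -16*(((-10 - 5*6) + 11) + 21) = -16*(((-10 - 30) + 11) + 21) = -16*((-40 + 11) + 21) = -16*(-29 + 21) = -16*(-8) = 128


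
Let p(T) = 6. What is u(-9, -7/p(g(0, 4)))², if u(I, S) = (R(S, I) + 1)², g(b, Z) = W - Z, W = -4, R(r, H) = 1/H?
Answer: 4096/6561 ≈ 0.62430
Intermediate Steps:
g(b, Z) = -4 - Z
u(I, S) = (1 + 1/I)² (u(I, S) = (1/I + 1)² = (1 + 1/I)²)
u(-9, -7/p(g(0, 4)))² = ((1 - 9)²/(-9)²)² = ((1/81)*(-8)²)² = ((1/81)*64)² = (64/81)² = 4096/6561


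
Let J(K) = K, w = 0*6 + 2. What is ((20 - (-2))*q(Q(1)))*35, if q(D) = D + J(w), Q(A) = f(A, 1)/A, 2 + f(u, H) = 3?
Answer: 2310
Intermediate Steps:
f(u, H) = 1 (f(u, H) = -2 + 3 = 1)
w = 2 (w = 0 + 2 = 2)
Q(A) = 1/A
q(D) = 2 + D (q(D) = D + 2 = 2 + D)
((20 - (-2))*q(Q(1)))*35 = ((20 - (-2))*(2 + 1/1))*35 = ((20 - 1*(-2))*(2 + 1))*35 = ((20 + 2)*3)*35 = (22*3)*35 = 66*35 = 2310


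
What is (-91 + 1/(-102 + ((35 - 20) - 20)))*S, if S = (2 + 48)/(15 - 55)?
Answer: 24345/214 ≈ 113.76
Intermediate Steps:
S = -5/4 (S = 50/(-40) = 50*(-1/40) = -5/4 ≈ -1.2500)
(-91 + 1/(-102 + ((35 - 20) - 20)))*S = (-91 + 1/(-102 + ((35 - 20) - 20)))*(-5/4) = (-91 + 1/(-102 + (15 - 20)))*(-5/4) = (-91 + 1/(-102 - 5))*(-5/4) = (-91 + 1/(-107))*(-5/4) = (-91 - 1/107)*(-5/4) = -9738/107*(-5/4) = 24345/214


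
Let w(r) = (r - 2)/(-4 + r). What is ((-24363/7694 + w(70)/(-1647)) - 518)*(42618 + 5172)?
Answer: -64292267756795/2581337 ≈ -2.4907e+7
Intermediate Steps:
w(r) = (-2 + r)/(-4 + r)
((-24363/7694 + w(70)/(-1647)) - 518)*(42618 + 5172) = ((-24363/7694 + ((-2 + 70)/(-4 + 70))/(-1647)) - 518)*(42618 + 5172) = ((-24363*1/7694 + (68/66)*(-1/1647)) - 518)*47790 = ((-24363/7694 + ((1/66)*68)*(-1/1647)) - 518)*47790 = ((-24363/7694 + (34/33)*(-1/1647)) - 518)*47790 = ((-24363/7694 - 34/54351) - 518)*47790 = (-1324415009/418176594 - 518)*47790 = -217939890701/418176594*47790 = -64292267756795/2581337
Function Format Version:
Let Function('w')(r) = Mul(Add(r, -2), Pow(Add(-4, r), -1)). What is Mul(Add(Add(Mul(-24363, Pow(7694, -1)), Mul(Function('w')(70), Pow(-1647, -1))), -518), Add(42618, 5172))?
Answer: Rational(-64292267756795, 2581337) ≈ -2.4907e+7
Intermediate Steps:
Function('w')(r) = Mul(Pow(Add(-4, r), -1), Add(-2, r)) (Function('w')(r) = Mul(Add(-2, r), Pow(Add(-4, r), -1)) = Mul(Pow(Add(-4, r), -1), Add(-2, r)))
Mul(Add(Add(Mul(-24363, Pow(7694, -1)), Mul(Function('w')(70), Pow(-1647, -1))), -518), Add(42618, 5172)) = Mul(Add(Add(Mul(-24363, Pow(7694, -1)), Mul(Mul(Pow(Add(-4, 70), -1), Add(-2, 70)), Pow(-1647, -1))), -518), Add(42618, 5172)) = Mul(Add(Add(Mul(-24363, Rational(1, 7694)), Mul(Mul(Pow(66, -1), 68), Rational(-1, 1647))), -518), 47790) = Mul(Add(Add(Rational(-24363, 7694), Mul(Mul(Rational(1, 66), 68), Rational(-1, 1647))), -518), 47790) = Mul(Add(Add(Rational(-24363, 7694), Mul(Rational(34, 33), Rational(-1, 1647))), -518), 47790) = Mul(Add(Add(Rational(-24363, 7694), Rational(-34, 54351)), -518), 47790) = Mul(Add(Rational(-1324415009, 418176594), -518), 47790) = Mul(Rational(-217939890701, 418176594), 47790) = Rational(-64292267756795, 2581337)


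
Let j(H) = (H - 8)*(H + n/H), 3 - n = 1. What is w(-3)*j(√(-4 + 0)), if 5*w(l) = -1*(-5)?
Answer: -2 - 8*I ≈ -2.0 - 8.0*I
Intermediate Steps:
n = 2 (n = 3 - 1*1 = 3 - 1 = 2)
w(l) = 1 (w(l) = (-1*(-5))/5 = (⅕)*5 = 1)
j(H) = (-8 + H)*(H + 2/H) (j(H) = (H - 8)*(H + 2/H) = (-8 + H)*(H + 2/H))
w(-3)*j(√(-4 + 0)) = 1*(2 + (√(-4 + 0))² - 16/√(-4 + 0) - 8*√(-4 + 0)) = 1*(2 + (√(-4))² - 16*(-I/2) - 16*I) = 1*(2 + (2*I)² - 16*(-I/2) - 16*I) = 1*(2 - 4 - (-8)*I - 16*I) = 1*(2 - 4 + 8*I - 16*I) = 1*(-2 - 8*I) = -2 - 8*I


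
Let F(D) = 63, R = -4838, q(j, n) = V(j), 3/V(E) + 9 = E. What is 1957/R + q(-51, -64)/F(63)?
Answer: -1235329/3047940 ≈ -0.40530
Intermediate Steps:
V(E) = 3/(-9 + E)
q(j, n) = 3/(-9 + j)
1957/R + q(-51, -64)/F(63) = 1957/(-4838) + (3/(-9 - 51))/63 = 1957*(-1/4838) + (3/(-60))*(1/63) = -1957/4838 + (3*(-1/60))*(1/63) = -1957/4838 - 1/20*1/63 = -1957/4838 - 1/1260 = -1235329/3047940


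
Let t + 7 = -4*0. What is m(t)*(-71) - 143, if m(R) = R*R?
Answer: -3622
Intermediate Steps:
t = -7 (t = -7 - 4*0 = -7 + 0 = -7)
m(R) = R**2
m(t)*(-71) - 143 = (-7)**2*(-71) - 143 = 49*(-71) - 143 = -3479 - 143 = -3622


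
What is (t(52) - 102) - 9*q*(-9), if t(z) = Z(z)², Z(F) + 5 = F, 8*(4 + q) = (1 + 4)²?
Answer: 16289/8 ≈ 2036.1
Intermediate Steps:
q = -7/8 (q = -4 + (1 + 4)²/8 = -4 + (⅛)*5² = -4 + (⅛)*25 = -4 + 25/8 = -7/8 ≈ -0.87500)
Z(F) = -5 + F
t(z) = (-5 + z)²
(t(52) - 102) - 9*q*(-9) = ((-5 + 52)² - 102) - 9*(-7/8)*(-9) = (47² - 102) + (63/8)*(-9) = (2209 - 102) - 567/8 = 2107 - 567/8 = 16289/8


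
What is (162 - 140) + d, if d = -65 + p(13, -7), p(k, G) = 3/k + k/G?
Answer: -4061/91 ≈ -44.626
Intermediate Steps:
d = -6063/91 (d = -65 + (3/13 + 13/(-7)) = -65 + (3*(1/13) + 13*(-⅐)) = -65 + (3/13 - 13/7) = -65 - 148/91 = -6063/91 ≈ -66.626)
(162 - 140) + d = (162 - 140) - 6063/91 = 22 - 6063/91 = -4061/91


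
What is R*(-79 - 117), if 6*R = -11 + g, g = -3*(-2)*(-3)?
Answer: 2842/3 ≈ 947.33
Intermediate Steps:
g = -18 (g = 6*(-3) = -18)
R = -29/6 (R = (-11 - 18)/6 = (⅙)*(-29) = -29/6 ≈ -4.8333)
R*(-79 - 117) = -29*(-79 - 117)/6 = -29/6*(-196) = 2842/3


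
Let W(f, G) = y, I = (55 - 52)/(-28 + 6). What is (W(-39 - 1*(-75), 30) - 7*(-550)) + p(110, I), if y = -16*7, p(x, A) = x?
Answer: 3848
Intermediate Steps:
I = -3/22 (I = 3/(-22) = 3*(-1/22) = -3/22 ≈ -0.13636)
y = -112
W(f, G) = -112
(W(-39 - 1*(-75), 30) - 7*(-550)) + p(110, I) = (-112 - 7*(-550)) + 110 = (-112 + 3850) + 110 = 3738 + 110 = 3848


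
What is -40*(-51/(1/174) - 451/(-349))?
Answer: 123863000/349 ≈ 3.5491e+5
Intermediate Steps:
-40*(-51/(1/174) - 451/(-349)) = -40*(-51/1/174 - 451*(-1/349)) = -40*(-51*174 + 451/349) = -40*(-8874 + 451/349) = -40*(-3096575/349) = 123863000/349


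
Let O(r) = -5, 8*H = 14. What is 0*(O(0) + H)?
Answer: 0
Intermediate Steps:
H = 7/4 (H = (⅛)*14 = 7/4 ≈ 1.7500)
0*(O(0) + H) = 0*(-5 + 7/4) = 0*(-13/4) = 0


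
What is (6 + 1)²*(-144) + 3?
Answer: -7053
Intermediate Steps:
(6 + 1)²*(-144) + 3 = 7²*(-144) + 3 = 49*(-144) + 3 = -7056 + 3 = -7053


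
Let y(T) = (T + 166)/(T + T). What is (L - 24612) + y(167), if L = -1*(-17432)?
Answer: -2397787/334 ≈ -7179.0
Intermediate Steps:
L = 17432
y(T) = (166 + T)/(2*T) (y(T) = (166 + T)/((2*T)) = (166 + T)*(1/(2*T)) = (166 + T)/(2*T))
(L - 24612) + y(167) = (17432 - 24612) + (½)*(166 + 167)/167 = -7180 + (½)*(1/167)*333 = -7180 + 333/334 = -2397787/334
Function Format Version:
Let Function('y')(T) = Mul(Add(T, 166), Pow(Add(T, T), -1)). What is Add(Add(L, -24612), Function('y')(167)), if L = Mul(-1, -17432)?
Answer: Rational(-2397787, 334) ≈ -7179.0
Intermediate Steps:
L = 17432
Function('y')(T) = Mul(Rational(1, 2), Pow(T, -1), Add(166, T)) (Function('y')(T) = Mul(Add(166, T), Pow(Mul(2, T), -1)) = Mul(Add(166, T), Mul(Rational(1, 2), Pow(T, -1))) = Mul(Rational(1, 2), Pow(T, -1), Add(166, T)))
Add(Add(L, -24612), Function('y')(167)) = Add(Add(17432, -24612), Mul(Rational(1, 2), Pow(167, -1), Add(166, 167))) = Add(-7180, Mul(Rational(1, 2), Rational(1, 167), 333)) = Add(-7180, Rational(333, 334)) = Rational(-2397787, 334)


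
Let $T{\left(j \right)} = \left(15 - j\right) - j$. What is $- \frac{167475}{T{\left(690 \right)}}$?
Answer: $\frac{1595}{13} \approx 122.69$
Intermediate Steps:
$T{\left(j \right)} = 15 - 2 j$
$- \frac{167475}{T{\left(690 \right)}} = - \frac{167475}{15 - 1380} = - \frac{167475}{-1365} = \left(-167475\right) \left(- \frac{1}{1365}\right) = \frac{1595}{13}$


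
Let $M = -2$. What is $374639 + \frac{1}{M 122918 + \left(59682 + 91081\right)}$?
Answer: $\frac{35618053646}{95073} \approx 3.7464 \cdot 10^{5}$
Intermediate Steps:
$374639 + \frac{1}{M 122918 + \left(59682 + 91081\right)} = 374639 + \frac{1}{\left(-2\right) 122918 + \left(59682 + 91081\right)} = 374639 + \frac{1}{-245836 + 150763} = 374639 + \frac{1}{-95073} = 374639 - \frac{1}{95073} = \frac{35618053646}{95073}$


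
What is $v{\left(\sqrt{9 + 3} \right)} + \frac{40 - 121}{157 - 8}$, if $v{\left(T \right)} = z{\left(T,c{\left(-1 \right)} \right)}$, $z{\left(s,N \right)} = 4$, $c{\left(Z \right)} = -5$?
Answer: $\frac{515}{149} \approx 3.4564$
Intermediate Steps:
$v{\left(T \right)} = 4$
$v{\left(\sqrt{9 + 3} \right)} + \frac{40 - 121}{157 - 8} = 4 + \frac{40 - 121}{157 - 8} = 4 - \frac{81}{149} = \frac{515}{149}$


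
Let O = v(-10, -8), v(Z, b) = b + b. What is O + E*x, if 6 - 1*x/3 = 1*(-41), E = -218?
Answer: -30754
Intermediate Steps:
v(Z, b) = 2*b
O = -16 (O = 2*(-8) = -16)
x = 141 (x = 18 - 3*(-41) = 18 + 123 = 141)
O + E*x = -16 - 218*141 = -16 - 30738 = -30754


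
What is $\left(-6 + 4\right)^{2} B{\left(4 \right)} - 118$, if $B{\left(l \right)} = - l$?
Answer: $-134$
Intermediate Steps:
$\left(-6 + 4\right)^{2} B{\left(4 \right)} - 118 = \left(-6 + 4\right)^{2} \left(\left(-1\right) 4\right) - 118 = \left(-2\right)^{2} \left(-4\right) - 118 = 4 \left(-4\right) - 118 = -16 - 118 = -134$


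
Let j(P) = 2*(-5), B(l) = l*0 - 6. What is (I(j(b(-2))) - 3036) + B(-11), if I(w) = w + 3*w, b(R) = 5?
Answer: -3082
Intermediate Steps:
B(l) = -6 (B(l) = 0 - 6 = -6)
j(P) = -10
I(w) = 4*w
(I(j(b(-2))) - 3036) + B(-11) = (4*(-10) - 3036) - 6 = (-40 - 3036) - 6 = -3076 - 6 = -3082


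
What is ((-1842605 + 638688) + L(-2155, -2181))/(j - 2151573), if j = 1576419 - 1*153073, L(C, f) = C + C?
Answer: 1208227/728227 ≈ 1.6591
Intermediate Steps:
L(C, f) = 2*C
j = 1423346 (j = 1576419 - 153073 = 1423346)
((-1842605 + 638688) + L(-2155, -2181))/(j - 2151573) = ((-1842605 + 638688) + 2*(-2155))/(1423346 - 2151573) = (-1203917 - 4310)/(-728227) = -1208227*(-1/728227) = 1208227/728227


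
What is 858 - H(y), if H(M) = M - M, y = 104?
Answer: 858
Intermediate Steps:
H(M) = 0
858 - H(y) = 858 - 1*0 = 858 + 0 = 858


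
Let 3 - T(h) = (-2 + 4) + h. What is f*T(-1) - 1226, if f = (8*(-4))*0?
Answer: -1226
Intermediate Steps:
f = 0 (f = -32*0 = 0)
T(h) = 1 - h (T(h) = 3 - ((-2 + 4) + h) = 3 - (2 + h) = 3 + (-2 - h) = 1 - h)
f*T(-1) - 1226 = 0*(1 - 1*(-1)) - 1226 = 0*(1 + 1) - 1226 = 0*2 - 1226 = 0 - 1226 = -1226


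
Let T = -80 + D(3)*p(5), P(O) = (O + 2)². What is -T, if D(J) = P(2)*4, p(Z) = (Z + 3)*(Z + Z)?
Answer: -5040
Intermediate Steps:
P(O) = (2 + O)²
p(Z) = 2*Z*(3 + Z) (p(Z) = (3 + Z)*(2*Z) = 2*Z*(3 + Z))
D(J) = 64 (D(J) = (2 + 2)²*4 = 4²*4 = 16*4 = 64)
T = 5040 (T = -80 + 64*(2*5*(3 + 5)) = -80 + 64*(2*5*8) = -80 + 64*80 = -80 + 5120 = 5040)
-T = -1*5040 = -5040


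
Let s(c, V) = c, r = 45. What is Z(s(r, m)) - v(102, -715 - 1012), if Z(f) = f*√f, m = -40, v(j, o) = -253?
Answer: 253 + 135*√5 ≈ 554.87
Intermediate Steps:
Z(f) = f^(3/2)
Z(s(r, m)) - v(102, -715 - 1012) = 45^(3/2) - 1*(-253) = 135*√5 + 253 = 253 + 135*√5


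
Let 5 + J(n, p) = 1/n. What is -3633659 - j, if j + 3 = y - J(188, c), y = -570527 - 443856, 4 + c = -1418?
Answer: -492424263/188 ≈ -2.6193e+6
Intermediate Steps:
c = -1422 (c = -4 - 1418 = -1422)
y = -1014383
J(n, p) = -5 + 1/n
j = -190703629/188 (j = -3 + (-1014383 - (-5 + 1/188)) = -3 + (-1014383 - 1*(-939/188)) = -3 + (-1014383 + 939/188) = -3 - 190703065/188 = -190703629/188 ≈ -1.0144e+6)
-3633659 - j = -3633659 - 1*(-190703629/188) = -3633659 + 190703629/188 = -492424263/188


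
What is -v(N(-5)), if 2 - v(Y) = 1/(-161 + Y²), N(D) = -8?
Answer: -195/97 ≈ -2.0103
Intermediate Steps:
v(Y) = 2 - 1/(-161 + Y²)
-v(N(-5)) = -(-323 + 2*(-8)²)/(-161 + (-8)²) = -(-323 + 2*64)/(-161 + 64) = -(-323 + 128)/(-97) = -(-1)*(-195)/97 = -1*195/97 = -195/97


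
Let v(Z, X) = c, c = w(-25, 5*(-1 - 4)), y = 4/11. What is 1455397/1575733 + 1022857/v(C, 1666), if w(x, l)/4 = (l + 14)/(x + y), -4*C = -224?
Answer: 39707711529109/69332252 ≈ 5.7272e+5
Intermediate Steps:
C = 56 (C = -1/4*(-224) = 56)
y = 4/11 (y = 4*(1/11) = 4/11 ≈ 0.36364)
w(x, l) = 4*(14 + l)/(4/11 + x) (w(x, l) = 4*((l + 14)/(x + 4/11)) = 4*((14 + l)/(4/11 + x)) = 4*(14 + l)/(4/11 + x))
c = 484/271 (c = 44*(14 + 5*(-1 - 4))/(4 + 11*(-25)) = 44*(14 + 5*(-5))/(4 - 275) = 44*(14 - 25)/(-271) = 44*(-1/271)*(-11) = 484/271 ≈ 1.7860)
v(Z, X) = 484/271
1455397/1575733 + 1022857/v(C, 1666) = 1455397/1575733 + 1022857/(484/271) = 1455397*(1/1575733) + 1022857*(271/484) = 1455397/1575733 + 25199477/44 = 39707711529109/69332252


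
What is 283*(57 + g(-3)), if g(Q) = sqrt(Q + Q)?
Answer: 16131 + 283*I*sqrt(6) ≈ 16131.0 + 693.21*I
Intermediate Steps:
g(Q) = sqrt(2)*sqrt(Q) (g(Q) = sqrt(2*Q) = sqrt(2)*sqrt(Q))
283*(57 + g(-3)) = 283*(57 + sqrt(2)*sqrt(-3)) = 283*(57 + sqrt(2)*(I*sqrt(3))) = 283*(57 + I*sqrt(6)) = 16131 + 283*I*sqrt(6)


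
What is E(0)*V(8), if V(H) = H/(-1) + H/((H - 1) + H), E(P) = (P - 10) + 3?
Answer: 784/15 ≈ 52.267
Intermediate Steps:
E(P) = -7 + P (E(P) = (-10 + P) + 3 = -7 + P)
V(H) = -H + H/(-1 + 2*H) (V(H) = H*(-1) + H/((-1 + H) + H) = -H + H/(-1 + 2*H))
E(0)*V(8) = (-7 + 0)*(2*8*(1 - 1*8)/(-1 + 2*8)) = -14*8*(1 - 8)/(-1 + 16) = -14*8*(-7)/15 = -7*(-112/15) = 784/15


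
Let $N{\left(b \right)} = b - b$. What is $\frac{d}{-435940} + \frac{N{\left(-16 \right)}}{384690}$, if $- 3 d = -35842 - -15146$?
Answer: $- \frac{5174}{326955} \approx -0.015825$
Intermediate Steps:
$N{\left(b \right)} = 0$
$d = \frac{20696}{3}$ ($d = - \frac{-35842 - -15146}{3} = - \frac{-35842 + 15146}{3} = \left(- \frac{1}{3}\right) \left(-20696\right) = \frac{20696}{3} \approx 6898.7$)
$\frac{d}{-435940} + \frac{N{\left(-16 \right)}}{384690} = \frac{20696}{3 \left(-435940\right)} + \frac{0}{384690} = \frac{20696}{3} \left(- \frac{1}{435940}\right) + 0 \cdot \frac{1}{384690} = - \frac{5174}{326955} + 0 = - \frac{5174}{326955}$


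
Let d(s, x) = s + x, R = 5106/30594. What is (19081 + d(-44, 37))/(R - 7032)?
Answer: -97258326/35855317 ≈ -2.7125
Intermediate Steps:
R = 851/5099 (R = 5106*(1/30594) = 851/5099 ≈ 0.16690)
(19081 + d(-44, 37))/(R - 7032) = (19081 + (-44 + 37))/(851/5099 - 7032) = (19081 - 7)/(-35855317/5099) = 19074*(-5099/35855317) = -97258326/35855317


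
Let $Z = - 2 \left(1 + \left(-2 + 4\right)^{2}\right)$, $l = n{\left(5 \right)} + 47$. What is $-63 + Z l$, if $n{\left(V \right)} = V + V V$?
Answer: $-833$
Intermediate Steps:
$n{\left(V \right)} = V + V^{2}$
$l = 77$ ($l = 5 \left(1 + 5\right) + 47 = 5 \cdot 6 + 47 = 30 + 47 = 77$)
$Z = -10$ ($Z = - 2 \left(1 + 2^{2}\right) = - 2 \left(1 + 4\right) = \left(-2\right) 5 = -10$)
$-63 + Z l = -63 - 770 = -833$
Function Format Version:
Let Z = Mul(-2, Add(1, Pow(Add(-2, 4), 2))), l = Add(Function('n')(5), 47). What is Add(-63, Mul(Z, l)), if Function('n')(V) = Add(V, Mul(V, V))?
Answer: -833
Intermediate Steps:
Function('n')(V) = Add(V, Pow(V, 2))
l = 77 (l = Add(Mul(5, Add(1, 5)), 47) = Add(Mul(5, 6), 47) = Add(30, 47) = 77)
Z = -10 (Z = Mul(-2, Add(1, Pow(2, 2))) = Mul(-2, Add(1, 4)) = Mul(-2, 5) = -10)
Add(-63, Mul(Z, l)) = Add(-63, Mul(-10, 77)) = Add(-63, -770) = -833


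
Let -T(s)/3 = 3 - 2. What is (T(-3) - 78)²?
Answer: 6561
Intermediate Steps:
T(s) = -3 (T(s) = -3*(3 - 2) = -3*1 = -3)
(T(-3) - 78)² = (-3 - 78)² = (-81)² = 6561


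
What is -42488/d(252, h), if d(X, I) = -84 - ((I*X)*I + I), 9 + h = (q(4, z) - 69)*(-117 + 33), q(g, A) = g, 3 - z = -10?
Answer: 42488/7487782587 ≈ 5.6743e-6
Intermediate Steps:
z = 13 (z = 3 - 1*(-10) = 3 + 10 = 13)
h = 5451 (h = -9 + (4 - 69)*(-117 + 33) = -9 - 65*(-84) = -9 + 5460 = 5451)
d(X, I) = -84 - I - X*I² (d(X, I) = -84 - (X*I² + I) = -84 - (I + X*I²) = -84 + (-I - X*I²) = -84 - I - X*I²)
-42488/d(252, h) = -42488/(-84 - 1*5451 - 1*252*5451²) = -42488/(-84 - 5451 - 1*252*29713401) = -42488/(-84 - 5451 - 7487777052) = -42488/(-7487782587) = -42488*(-1/7487782587) = 42488/7487782587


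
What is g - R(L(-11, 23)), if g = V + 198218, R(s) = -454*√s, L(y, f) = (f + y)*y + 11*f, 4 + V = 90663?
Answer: 293871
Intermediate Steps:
V = 90659 (V = -4 + 90663 = 90659)
L(y, f) = 11*f + y*(f + y) (L(y, f) = y*(f + y) + 11*f = 11*f + y*(f + y))
g = 288877 (g = 90659 + 198218 = 288877)
g - R(L(-11, 23)) = 288877 - (-454)*√((-11)² + 11*23 + 23*(-11)) = 288877 - (-454)*√(121 + 253 - 253) = 288877 - (-454)*√121 = 288877 - (-454)*11 = 288877 - 1*(-4994) = 288877 + 4994 = 293871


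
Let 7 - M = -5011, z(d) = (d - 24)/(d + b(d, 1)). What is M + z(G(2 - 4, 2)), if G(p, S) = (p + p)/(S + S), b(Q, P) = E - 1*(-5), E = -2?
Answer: 10011/2 ≈ 5005.5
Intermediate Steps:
b(Q, P) = 3 (b(Q, P) = -2 - 1*(-5) = -2 + 5 = 3)
G(p, S) = p/S (G(p, S) = (2*p)/((2*S)) = (2*p)*(1/(2*S)) = p/S)
z(d) = (-24 + d)/(3 + d) (z(d) = (d - 24)/(d + 3) = (-24 + d)/(3 + d))
M = 5018 (M = 7 - 1*(-5011) = 7 + 5011 = 5018)
M + z(G(2 - 4, 2)) = 5018 + (-24 + (2 - 4)/2)/(3 + (2 - 4)/2) = 5018 + (-24 - 2*1/2)/(3 - 2*1/2) = 5018 + (-24 - 1)/(3 - 1) = 5018 - 25/2 = 10011/2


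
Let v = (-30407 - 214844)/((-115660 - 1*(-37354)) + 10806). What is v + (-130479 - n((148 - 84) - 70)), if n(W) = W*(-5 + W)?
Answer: -8811542249/67500 ≈ -1.3054e+5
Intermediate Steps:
v = 245251/67500 (v = -245251/((-115660 + 37354) + 10806) = -245251/(-78306 + 10806) = -245251/(-67500) = -245251*(-1/67500) = 245251/67500 ≈ 3.6333)
v + (-130479 - n((148 - 84) - 70)) = 245251/67500 + (-130479 - ((148 - 84) - 70)*(-5 + ((148 - 84) - 70))) = 245251/67500 + (-130479 - (64 - 70)*(-5 + (64 - 70))) = 245251/67500 + (-130479 - (-6)*(-5 - 6)) = 245251/67500 + (-130479 - (-6)*(-11)) = 245251/67500 + (-130479 - 1*66) = 245251/67500 + (-130479 - 66) = 245251/67500 - 130545 = -8811542249/67500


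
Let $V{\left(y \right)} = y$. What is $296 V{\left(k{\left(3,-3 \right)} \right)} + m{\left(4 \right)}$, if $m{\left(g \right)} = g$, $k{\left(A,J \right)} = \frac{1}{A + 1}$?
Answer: $78$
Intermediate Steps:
$k{\left(A,J \right)} = \frac{1}{1 + A}$
$296 V{\left(k{\left(3,-3 \right)} \right)} + m{\left(4 \right)} = \frac{296}{1 + 3} + 4 = \frac{296}{4} + 4 = 296 \cdot \frac{1}{4} + 4 = 74 + 4 = 78$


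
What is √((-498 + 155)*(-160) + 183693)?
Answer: √238573 ≈ 488.44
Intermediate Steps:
√((-498 + 155)*(-160) + 183693) = √(-343*(-160) + 183693) = √(54880 + 183693) = √238573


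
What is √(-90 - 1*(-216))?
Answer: 3*√14 ≈ 11.225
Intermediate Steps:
√(-90 - 1*(-216)) = √(-90 + 216) = √126 = 3*√14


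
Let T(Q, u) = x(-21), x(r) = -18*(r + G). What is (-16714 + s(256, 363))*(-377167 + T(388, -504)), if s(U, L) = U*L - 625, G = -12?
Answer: -28464776497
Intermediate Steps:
x(r) = 216 - 18*r (x(r) = -18*(r - 12) = -18*(-12 + r) = 216 - 18*r)
T(Q, u) = 594 (T(Q, u) = 216 - 18*(-21) = 216 + 378 = 594)
s(U, L) = -625 + L*U (s(U, L) = L*U - 625 = -625 + L*U)
(-16714 + s(256, 363))*(-377167 + T(388, -504)) = (-16714 + (-625 + 363*256))*(-377167 + 594) = (-16714 + (-625 + 92928))*(-376573) = (-16714 + 92303)*(-376573) = 75589*(-376573) = -28464776497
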